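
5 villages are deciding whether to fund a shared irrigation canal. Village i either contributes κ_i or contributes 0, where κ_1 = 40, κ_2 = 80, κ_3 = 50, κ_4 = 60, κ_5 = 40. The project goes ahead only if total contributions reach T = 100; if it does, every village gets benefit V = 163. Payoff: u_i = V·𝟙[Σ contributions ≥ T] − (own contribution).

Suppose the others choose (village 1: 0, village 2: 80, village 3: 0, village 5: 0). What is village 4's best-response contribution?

Others' total = 80. Contributing 60 brings total to 140 ≥ 100: gain V − κ_4 = 103.
Best response: 60.

60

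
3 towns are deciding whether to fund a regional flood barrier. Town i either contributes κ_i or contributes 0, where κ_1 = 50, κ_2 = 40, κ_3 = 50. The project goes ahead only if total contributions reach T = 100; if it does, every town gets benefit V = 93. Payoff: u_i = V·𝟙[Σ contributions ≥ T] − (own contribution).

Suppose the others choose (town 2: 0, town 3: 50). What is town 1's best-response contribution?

Others' total = 50. Contributing 50 brings total to 100 ≥ 100: gain V − κ_1 = 43.
Best response: 50.

50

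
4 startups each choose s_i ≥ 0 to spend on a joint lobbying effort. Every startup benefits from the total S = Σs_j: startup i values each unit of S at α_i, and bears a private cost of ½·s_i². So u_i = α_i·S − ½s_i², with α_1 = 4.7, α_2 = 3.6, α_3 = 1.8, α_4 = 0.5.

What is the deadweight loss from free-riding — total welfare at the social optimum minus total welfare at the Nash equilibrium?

131.63

Startup i's FOC: ∂u_i/∂s_i = α_i − s_i = 0, so s_i* = α_i.
NE contributions = (4.7, 3.6, 1.8, 0.5); S = 10.6.
W^NE = (Σα)·S − ½Σα_i² = 10.6² − ½·38.54 = 93.09.
Planner sets s_i = Σα_j = 10.6 for every i, so S^SO = 4·10.6 = 42.4.
W^SO = (Σα)·S^SO − ½·4·(Σα)² = (4/2)·10.6² = 224.72.
Deadweight loss = W^SO − W^NE = 131.63.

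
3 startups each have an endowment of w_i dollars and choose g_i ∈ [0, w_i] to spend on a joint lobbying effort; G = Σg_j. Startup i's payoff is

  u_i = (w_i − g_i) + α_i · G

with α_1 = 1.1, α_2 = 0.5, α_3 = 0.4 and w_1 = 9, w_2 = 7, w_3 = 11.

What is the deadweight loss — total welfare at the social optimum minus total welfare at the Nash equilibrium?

∂u_i/∂g_i = α_i − 1, so startup i contributes w_i if α_i > 1, else 0.
α_i > 1 for i ∈ {1}; NE contributions (9, 0, 0), G = 9.
W^NE = Σw_i − G^NE + (Σα_i)·G^NE = 27 + 1·9 = 36.
Planner: ∂(Σu_j)/∂g_i = Σα_j − 1 = 1 > 0, so everyone contributes w_i; G^SO = 27, W^SO = 27 + 1·27 = 54.
Deadweight loss = 18.

18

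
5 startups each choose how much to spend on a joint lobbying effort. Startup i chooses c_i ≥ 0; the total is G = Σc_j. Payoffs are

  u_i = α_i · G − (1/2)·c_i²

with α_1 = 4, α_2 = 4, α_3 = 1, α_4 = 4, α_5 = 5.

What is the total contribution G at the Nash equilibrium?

18

Startup i's FOC: ∂u_i/∂c_i = α_i − c_i = 0, so c_i* = α_i.
NE contributions = (4, 4, 1, 4, 5); G = 18.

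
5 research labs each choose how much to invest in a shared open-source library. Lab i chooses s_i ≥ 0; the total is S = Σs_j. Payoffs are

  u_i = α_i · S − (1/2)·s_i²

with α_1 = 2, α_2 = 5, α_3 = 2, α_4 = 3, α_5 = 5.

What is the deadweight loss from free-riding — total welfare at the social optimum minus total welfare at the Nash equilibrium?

Lab i's FOC: ∂u_i/∂s_i = α_i − s_i = 0, so s_i* = α_i.
NE contributions = (2, 5, 2, 3, 5); S = 17.
W^NE = (Σα)·S − ½Σα_i² = 17² − ½·67 = 255.5.
Planner sets s_i = Σα_j = 17 for every i, so S^SO = 5·17 = 85.
W^SO = (Σα)·S^SO − ½·5·(Σα)² = (5/2)·17² = 722.5.
Deadweight loss = W^SO − W^NE = 467.

467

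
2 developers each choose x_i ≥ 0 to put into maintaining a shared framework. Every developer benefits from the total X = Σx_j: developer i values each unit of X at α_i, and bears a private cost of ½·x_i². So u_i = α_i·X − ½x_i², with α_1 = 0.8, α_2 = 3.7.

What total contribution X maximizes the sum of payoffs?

Planner FOC: ∂(Σu_j)/∂x_i = (Σα_j) − x_i = 0, so x_i^SO = Σα_j = 4.5 for every i; X^SO = 9.

9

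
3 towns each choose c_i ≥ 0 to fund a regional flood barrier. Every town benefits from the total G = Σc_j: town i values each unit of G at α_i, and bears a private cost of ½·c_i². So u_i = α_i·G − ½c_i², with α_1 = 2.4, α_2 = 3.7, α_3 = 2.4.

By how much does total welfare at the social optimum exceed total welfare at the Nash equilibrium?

48.73

Town i's FOC: ∂u_i/∂c_i = α_i − c_i = 0, so c_i* = α_i.
NE contributions = (2.4, 3.7, 2.4); G = 8.5.
W^NE = (Σα)·G − ½Σα_i² = 8.5² − ½·25.21 = 59.645.
Planner sets c_i = Σα_j = 8.5 for every i, so G^SO = 3·8.5 = 25.5.
W^SO = (Σα)·G^SO − ½·3·(Σα)² = (3/2)·8.5² = 108.375.
Deadweight loss = W^SO − W^NE = 48.73.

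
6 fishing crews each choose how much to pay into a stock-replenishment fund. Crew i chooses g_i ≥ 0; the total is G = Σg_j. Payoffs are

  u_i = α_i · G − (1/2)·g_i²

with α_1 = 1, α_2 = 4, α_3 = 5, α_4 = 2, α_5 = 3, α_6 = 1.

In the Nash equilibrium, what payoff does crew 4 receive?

Crew i's FOC: ∂u_i/∂g_i = α_i − g_i = 0, so g_i* = α_i.
NE contributions = (1, 4, 5, 2, 3, 1); G = 16.
u_4 = α_4·G − ½·(g_4)² = 2·16 − ½·2² = 30.

30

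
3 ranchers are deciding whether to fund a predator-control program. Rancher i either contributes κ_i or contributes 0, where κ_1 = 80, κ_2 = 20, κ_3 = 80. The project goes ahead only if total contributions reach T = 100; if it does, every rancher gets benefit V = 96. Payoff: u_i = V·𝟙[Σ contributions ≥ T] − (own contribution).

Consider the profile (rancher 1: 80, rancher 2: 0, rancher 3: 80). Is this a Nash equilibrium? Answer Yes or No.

Yes

Total = 160 ≥ 100: provided.
Rancher 1 (pledges 80, payoff 16): dropping to 0 → total 80, payoff 0. No gain.
Rancher 2 (pledges 0, payoff 96): pledging 20 → total 180, payoff 76. No gain.
Rancher 3 (pledges 80, payoff 16): dropping to 0 → total 80, payoff 0. No gain.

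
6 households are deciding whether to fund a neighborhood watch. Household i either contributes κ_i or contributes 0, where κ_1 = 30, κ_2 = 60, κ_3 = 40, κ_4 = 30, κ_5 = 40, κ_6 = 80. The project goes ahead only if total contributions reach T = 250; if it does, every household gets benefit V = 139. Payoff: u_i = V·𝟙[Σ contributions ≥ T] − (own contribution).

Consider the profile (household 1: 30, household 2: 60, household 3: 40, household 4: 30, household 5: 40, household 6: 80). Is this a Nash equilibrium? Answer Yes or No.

No

Total = 280 ≥ 250: provided.
Household 1 (pledges 30, payoff 109): dropping to 0 → total 250, payoff 139. Profitable deviation.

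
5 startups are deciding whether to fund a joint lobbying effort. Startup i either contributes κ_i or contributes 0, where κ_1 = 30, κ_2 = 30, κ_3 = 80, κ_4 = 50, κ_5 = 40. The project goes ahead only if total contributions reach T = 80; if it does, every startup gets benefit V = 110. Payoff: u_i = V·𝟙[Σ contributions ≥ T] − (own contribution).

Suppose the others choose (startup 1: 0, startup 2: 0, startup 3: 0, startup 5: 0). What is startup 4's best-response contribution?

0

Others' total = 0. Even contributing 50 gives 50 < 80: no benefit either way.
Best response: 0.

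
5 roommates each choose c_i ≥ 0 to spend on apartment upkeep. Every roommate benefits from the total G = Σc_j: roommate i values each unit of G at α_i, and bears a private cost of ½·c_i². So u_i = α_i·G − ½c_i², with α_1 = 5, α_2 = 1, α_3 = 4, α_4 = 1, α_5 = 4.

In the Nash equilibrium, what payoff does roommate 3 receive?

Roommate i's FOC: ∂u_i/∂c_i = α_i − c_i = 0, so c_i* = α_i.
NE contributions = (5, 1, 4, 1, 4); G = 15.
u_3 = α_3·G − ½·(c_3)² = 4·15 − ½·4² = 52.

52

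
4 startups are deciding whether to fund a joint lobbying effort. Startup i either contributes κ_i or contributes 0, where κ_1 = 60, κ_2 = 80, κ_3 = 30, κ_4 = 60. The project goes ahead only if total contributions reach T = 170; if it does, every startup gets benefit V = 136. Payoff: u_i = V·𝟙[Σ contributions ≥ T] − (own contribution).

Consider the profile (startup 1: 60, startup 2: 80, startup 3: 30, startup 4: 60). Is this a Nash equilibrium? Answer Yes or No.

Total = 230 ≥ 170: provided.
Startup 1 (pledges 60, payoff 76): dropping to 0 → total 170, payoff 136. Profitable deviation.

No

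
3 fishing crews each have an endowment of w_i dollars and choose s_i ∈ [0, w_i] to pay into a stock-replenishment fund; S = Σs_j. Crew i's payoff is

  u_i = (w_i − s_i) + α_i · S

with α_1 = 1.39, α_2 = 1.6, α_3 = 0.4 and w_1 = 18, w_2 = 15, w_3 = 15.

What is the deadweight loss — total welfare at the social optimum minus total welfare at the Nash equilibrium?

35.85

∂u_i/∂s_i = α_i − 1, so crew i contributes w_i if α_i > 1, else 0.
α_i > 1 for i ∈ {1, 2}; NE contributions (18, 15, 0), S = 33.
W^NE = Σw_i − S^NE + (Σα_i)·S^NE = 48 + 2.39·33 = 126.87.
Planner: ∂(Σu_j)/∂s_i = Σα_j − 1 = 2.39 > 0, so everyone contributes w_i; S^SO = 48, W^SO = 48 + 2.39·48 = 162.72.
Deadweight loss = 35.85.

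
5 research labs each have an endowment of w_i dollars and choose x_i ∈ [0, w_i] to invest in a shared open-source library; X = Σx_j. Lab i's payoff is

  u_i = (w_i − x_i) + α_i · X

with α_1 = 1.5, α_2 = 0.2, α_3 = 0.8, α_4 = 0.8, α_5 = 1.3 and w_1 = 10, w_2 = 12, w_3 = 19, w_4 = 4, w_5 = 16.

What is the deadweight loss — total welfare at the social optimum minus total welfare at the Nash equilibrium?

126

∂u_i/∂x_i = α_i − 1, so lab i contributes w_i if α_i > 1, else 0.
α_i > 1 for i ∈ {1, 5}; NE contributions (10, 0, 0, 0, 16), X = 26.
W^NE = Σw_i − X^NE + (Σα_i)·X^NE = 61 + 3.6·26 = 154.6.
Planner: ∂(Σu_j)/∂x_i = Σα_j − 1 = 3.6 > 0, so everyone contributes w_i; X^SO = 61, W^SO = 61 + 3.6·61 = 280.6.
Deadweight loss = 126.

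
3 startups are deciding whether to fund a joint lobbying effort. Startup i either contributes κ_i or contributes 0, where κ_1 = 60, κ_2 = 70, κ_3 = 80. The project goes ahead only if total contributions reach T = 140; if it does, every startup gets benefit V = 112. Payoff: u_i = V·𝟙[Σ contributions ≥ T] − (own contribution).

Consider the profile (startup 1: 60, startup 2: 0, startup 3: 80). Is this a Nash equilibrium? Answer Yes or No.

Yes

Total = 140 ≥ 140: provided.
Startup 1 (pledges 60, payoff 52): dropping to 0 → total 80, payoff 0. No gain.
Startup 2 (pledges 0, payoff 112): pledging 70 → total 210, payoff 42. No gain.
Startup 3 (pledges 80, payoff 32): dropping to 0 → total 60, payoff 0. No gain.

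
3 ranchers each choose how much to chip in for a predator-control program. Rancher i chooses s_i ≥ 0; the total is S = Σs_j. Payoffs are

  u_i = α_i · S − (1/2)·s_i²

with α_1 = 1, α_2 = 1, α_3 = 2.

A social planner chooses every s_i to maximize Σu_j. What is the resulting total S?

Planner FOC: ∂(Σu_j)/∂s_i = (Σα_j) − s_i = 0, so s_i^SO = Σα_j = 4 for every i; S^SO = 12.

12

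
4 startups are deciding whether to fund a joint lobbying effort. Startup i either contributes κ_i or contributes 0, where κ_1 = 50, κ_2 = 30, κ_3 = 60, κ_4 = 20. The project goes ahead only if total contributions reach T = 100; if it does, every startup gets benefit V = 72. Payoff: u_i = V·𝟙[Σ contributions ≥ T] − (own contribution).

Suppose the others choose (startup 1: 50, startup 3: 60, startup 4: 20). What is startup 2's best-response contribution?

Others' total = 130 ≥ 100; contributing adds cost 30 for no extra benefit.
Best response: 0.

0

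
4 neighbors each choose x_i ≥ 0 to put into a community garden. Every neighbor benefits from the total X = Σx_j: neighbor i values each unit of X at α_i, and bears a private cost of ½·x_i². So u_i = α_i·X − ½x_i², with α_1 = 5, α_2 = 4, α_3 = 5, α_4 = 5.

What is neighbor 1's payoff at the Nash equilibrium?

82.5

Neighbor i's FOC: ∂u_i/∂x_i = α_i − x_i = 0, so x_i* = α_i.
NE contributions = (5, 4, 5, 5); X = 19.
u_1 = α_1·X − ½·(x_1)² = 5·19 − ½·5² = 82.5.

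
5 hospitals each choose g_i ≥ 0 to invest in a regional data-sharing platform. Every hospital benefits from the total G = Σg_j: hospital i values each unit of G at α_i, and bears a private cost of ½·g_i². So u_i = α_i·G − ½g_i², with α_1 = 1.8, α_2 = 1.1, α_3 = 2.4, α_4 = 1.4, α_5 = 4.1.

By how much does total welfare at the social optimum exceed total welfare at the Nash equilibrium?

Hospital i's FOC: ∂u_i/∂g_i = α_i − g_i = 0, so g_i* = α_i.
NE contributions = (1.8, 1.1, 2.4, 1.4, 4.1); G = 10.8.
W^NE = (Σα)·G − ½Σα_i² = 10.8² − ½·28.98 = 102.15.
Planner sets g_i = Σα_j = 10.8 for every i, so G^SO = 5·10.8 = 54.
W^SO = (Σα)·G^SO − ½·5·(Σα)² = (5/2)·10.8² = 291.6.
Deadweight loss = W^SO − W^NE = 189.45.

189.45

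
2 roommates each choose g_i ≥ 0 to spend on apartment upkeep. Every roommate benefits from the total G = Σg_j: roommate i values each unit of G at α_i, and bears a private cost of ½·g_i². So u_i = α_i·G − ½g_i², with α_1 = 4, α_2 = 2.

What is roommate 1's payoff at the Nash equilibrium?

16

Roommate i's FOC: ∂u_i/∂g_i = α_i − g_i = 0, so g_i* = α_i.
NE contributions = (4, 2); G = 6.
u_1 = α_1·G − ½·(g_1)² = 4·6 − ½·4² = 16.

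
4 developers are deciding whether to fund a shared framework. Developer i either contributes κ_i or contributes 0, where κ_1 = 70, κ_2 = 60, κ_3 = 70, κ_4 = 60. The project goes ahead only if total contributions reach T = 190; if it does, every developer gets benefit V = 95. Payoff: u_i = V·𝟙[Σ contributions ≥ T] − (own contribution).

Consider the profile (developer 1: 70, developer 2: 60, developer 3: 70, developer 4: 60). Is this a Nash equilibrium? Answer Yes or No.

Total = 260 ≥ 190: provided.
Developer 1 (pledges 70, payoff 25): dropping to 0 → total 190, payoff 95. Profitable deviation.

No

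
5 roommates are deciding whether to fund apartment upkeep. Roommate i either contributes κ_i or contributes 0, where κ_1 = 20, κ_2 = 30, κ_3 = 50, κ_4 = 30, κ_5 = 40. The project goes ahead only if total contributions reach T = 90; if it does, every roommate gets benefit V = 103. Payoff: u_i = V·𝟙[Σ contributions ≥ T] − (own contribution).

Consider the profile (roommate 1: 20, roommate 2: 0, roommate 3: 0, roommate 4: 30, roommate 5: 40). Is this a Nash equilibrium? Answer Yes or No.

Yes

Total = 90 ≥ 90: provided.
Roommate 1 (pledges 20, payoff 83): dropping to 0 → total 70, payoff 0. No gain.
Roommate 2 (pledges 0, payoff 103): pledging 30 → total 120, payoff 73. No gain.
Roommate 3 (pledges 0, payoff 103): pledging 50 → total 140, payoff 53. No gain.
Roommate 4 (pledges 30, payoff 73): dropping to 0 → total 60, payoff 0. No gain.
Roommate 5 (pledges 40, payoff 63): dropping to 0 → total 50, payoff 0. No gain.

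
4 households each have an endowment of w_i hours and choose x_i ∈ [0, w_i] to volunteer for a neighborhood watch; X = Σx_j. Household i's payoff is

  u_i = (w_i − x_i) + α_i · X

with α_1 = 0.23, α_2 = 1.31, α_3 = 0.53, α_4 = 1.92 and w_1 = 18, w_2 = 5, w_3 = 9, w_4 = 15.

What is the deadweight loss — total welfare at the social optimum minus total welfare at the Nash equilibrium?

80.73

∂u_i/∂x_i = α_i − 1, so household i contributes w_i if α_i > 1, else 0.
α_i > 1 for i ∈ {2, 4}; NE contributions (0, 5, 0, 15), X = 20.
W^NE = Σw_i − X^NE + (Σα_i)·X^NE = 47 + 2.99·20 = 106.8.
Planner: ∂(Σu_j)/∂x_i = Σα_j − 1 = 2.99 > 0, so everyone contributes w_i; X^SO = 47, W^SO = 47 + 2.99·47 = 187.53.
Deadweight loss = 80.73.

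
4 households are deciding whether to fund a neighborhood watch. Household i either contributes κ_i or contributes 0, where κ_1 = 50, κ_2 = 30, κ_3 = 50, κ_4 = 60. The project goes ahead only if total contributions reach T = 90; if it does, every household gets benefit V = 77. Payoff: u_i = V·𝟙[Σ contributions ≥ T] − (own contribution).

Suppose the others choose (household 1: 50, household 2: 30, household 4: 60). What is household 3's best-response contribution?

Others' total = 140 ≥ 90; contributing adds cost 50 for no extra benefit.
Best response: 0.

0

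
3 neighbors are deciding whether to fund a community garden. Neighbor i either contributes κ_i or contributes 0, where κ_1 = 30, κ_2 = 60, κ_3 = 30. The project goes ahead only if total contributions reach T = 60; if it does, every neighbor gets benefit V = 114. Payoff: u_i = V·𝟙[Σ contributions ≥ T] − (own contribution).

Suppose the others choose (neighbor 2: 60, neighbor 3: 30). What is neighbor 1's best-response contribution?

Others' total = 90 ≥ 60; contributing adds cost 30 for no extra benefit.
Best response: 0.

0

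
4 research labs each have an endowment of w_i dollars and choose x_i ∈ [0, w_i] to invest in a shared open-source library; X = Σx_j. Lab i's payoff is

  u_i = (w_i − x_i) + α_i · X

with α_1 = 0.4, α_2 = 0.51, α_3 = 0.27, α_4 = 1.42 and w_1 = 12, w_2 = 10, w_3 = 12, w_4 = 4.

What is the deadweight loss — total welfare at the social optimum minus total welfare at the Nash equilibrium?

∂u_i/∂x_i = α_i − 1, so lab i contributes w_i if α_i > 1, else 0.
α_i > 1 for i ∈ {4}; NE contributions (0, 0, 0, 4), X = 4.
W^NE = Σw_i − X^NE + (Σα_i)·X^NE = 38 + 1.6·4 = 44.4.
Planner: ∂(Σu_j)/∂x_i = Σα_j − 1 = 1.6 > 0, so everyone contributes w_i; X^SO = 38, W^SO = 38 + 1.6·38 = 98.8.
Deadweight loss = 54.4.

54.4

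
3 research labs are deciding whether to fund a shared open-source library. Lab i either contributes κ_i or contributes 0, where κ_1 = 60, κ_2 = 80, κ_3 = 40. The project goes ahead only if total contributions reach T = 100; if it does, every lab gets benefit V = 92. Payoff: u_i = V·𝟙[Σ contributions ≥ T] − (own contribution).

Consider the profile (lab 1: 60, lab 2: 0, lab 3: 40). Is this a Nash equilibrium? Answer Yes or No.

Yes

Total = 100 ≥ 100: provided.
Lab 1 (pledges 60, payoff 32): dropping to 0 → total 40, payoff 0. No gain.
Lab 2 (pledges 0, payoff 92): pledging 80 → total 180, payoff 12. No gain.
Lab 3 (pledges 40, payoff 52): dropping to 0 → total 60, payoff 0. No gain.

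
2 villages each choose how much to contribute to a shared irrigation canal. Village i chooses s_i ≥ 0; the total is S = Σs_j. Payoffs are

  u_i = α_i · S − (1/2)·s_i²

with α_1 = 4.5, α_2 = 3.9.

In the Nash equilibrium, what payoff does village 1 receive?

Village i's FOC: ∂u_i/∂s_i = α_i − s_i = 0, so s_i* = α_i.
NE contributions = (4.5, 3.9); S = 8.4.
u_1 = α_1·S − ½·(s_1)² = 4.5·8.4 − ½·4.5² = 27.675.

27.675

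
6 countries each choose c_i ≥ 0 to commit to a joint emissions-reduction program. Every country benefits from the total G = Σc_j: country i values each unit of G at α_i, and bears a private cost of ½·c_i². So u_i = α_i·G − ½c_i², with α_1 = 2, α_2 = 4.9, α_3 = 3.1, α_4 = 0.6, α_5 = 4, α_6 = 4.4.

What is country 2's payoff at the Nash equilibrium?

Country i's FOC: ∂u_i/∂c_i = α_i − c_i = 0, so c_i* = α_i.
NE contributions = (2, 4.9, 3.1, 0.6, 4, 4.4); G = 19.
u_2 = α_2·G − ½·(c_2)² = 4.9·19 − ½·4.9² = 81.095.

81.095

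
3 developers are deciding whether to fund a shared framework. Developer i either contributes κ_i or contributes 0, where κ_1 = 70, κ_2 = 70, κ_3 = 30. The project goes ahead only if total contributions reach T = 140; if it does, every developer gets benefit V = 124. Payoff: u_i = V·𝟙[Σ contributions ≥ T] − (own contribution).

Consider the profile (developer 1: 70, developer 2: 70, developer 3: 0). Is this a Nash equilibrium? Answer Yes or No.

Yes

Total = 140 ≥ 140: provided.
Developer 1 (pledges 70, payoff 54): dropping to 0 → total 70, payoff 0. No gain.
Developer 2 (pledges 70, payoff 54): dropping to 0 → total 70, payoff 0. No gain.
Developer 3 (pledges 0, payoff 124): pledging 30 → total 170, payoff 94. No gain.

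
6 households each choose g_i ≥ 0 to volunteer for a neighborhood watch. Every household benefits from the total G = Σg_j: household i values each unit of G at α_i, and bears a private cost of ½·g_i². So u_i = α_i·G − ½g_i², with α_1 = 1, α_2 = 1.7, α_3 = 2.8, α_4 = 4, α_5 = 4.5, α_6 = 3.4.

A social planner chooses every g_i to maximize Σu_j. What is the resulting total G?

Planner FOC: ∂(Σu_j)/∂g_i = (Σα_j) − g_i = 0, so g_i^SO = Σα_j = 17.4 for every i; G^SO = 104.4.

104.4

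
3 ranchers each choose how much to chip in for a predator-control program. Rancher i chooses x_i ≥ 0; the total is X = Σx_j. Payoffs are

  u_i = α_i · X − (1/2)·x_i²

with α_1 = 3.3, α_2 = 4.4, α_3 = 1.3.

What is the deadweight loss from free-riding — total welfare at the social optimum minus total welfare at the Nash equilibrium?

56.47

Rancher i's FOC: ∂u_i/∂x_i = α_i − x_i = 0, so x_i* = α_i.
NE contributions = (3.3, 4.4, 1.3); X = 9.
W^NE = (Σα)·X − ½Σα_i² = 9² − ½·31.94 = 65.03.
Planner sets x_i = Σα_j = 9 for every i, so X^SO = 3·9 = 27.
W^SO = (Σα)·X^SO − ½·3·(Σα)² = (3/2)·9² = 121.5.
Deadweight loss = W^SO − W^NE = 56.47.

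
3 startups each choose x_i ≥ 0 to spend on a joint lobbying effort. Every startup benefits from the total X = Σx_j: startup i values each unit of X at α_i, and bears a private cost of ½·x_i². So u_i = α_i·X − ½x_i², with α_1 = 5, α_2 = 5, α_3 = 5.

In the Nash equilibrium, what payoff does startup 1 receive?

Startup i's FOC: ∂u_i/∂x_i = α_i − x_i = 0, so x_i* = α_i.
NE contributions = (5, 5, 5); X = 15.
u_1 = α_1·X − ½·(x_1)² = 5·15 − ½·5² = 62.5.

62.5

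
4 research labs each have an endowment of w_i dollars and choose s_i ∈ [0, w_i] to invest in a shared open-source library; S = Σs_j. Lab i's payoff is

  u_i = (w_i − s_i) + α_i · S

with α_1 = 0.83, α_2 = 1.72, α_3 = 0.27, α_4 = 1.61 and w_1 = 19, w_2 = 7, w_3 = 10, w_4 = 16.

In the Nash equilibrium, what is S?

∂u_i/∂s_i = α_i − 1, so lab i contributes w_i if α_i > 1, else 0.
α_i > 1 for i ∈ {2, 4}; NE contributions (0, 7, 0, 16), S = 23.

23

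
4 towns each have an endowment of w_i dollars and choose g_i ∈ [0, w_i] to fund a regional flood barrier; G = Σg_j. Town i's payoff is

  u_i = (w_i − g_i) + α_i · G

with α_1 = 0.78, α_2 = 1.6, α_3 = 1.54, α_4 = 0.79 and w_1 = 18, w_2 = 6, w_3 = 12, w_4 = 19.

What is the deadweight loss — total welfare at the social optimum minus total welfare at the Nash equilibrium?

∂u_i/∂g_i = α_i − 1, so town i contributes w_i if α_i > 1, else 0.
α_i > 1 for i ∈ {2, 3}; NE contributions (0, 6, 12, 0), G = 18.
W^NE = Σw_i − G^NE + (Σα_i)·G^NE = 55 + 3.71·18 = 121.78.
Planner: ∂(Σu_j)/∂g_i = Σα_j − 1 = 3.71 > 0, so everyone contributes w_i; G^SO = 55, W^SO = 55 + 3.71·55 = 259.05.
Deadweight loss = 137.27.

137.27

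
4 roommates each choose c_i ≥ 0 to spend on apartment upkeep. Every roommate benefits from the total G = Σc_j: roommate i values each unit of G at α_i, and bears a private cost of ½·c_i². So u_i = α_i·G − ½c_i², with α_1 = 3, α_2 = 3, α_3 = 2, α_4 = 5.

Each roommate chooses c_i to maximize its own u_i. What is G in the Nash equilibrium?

13

Roommate i's FOC: ∂u_i/∂c_i = α_i − c_i = 0, so c_i* = α_i.
NE contributions = (3, 3, 2, 5); G = 13.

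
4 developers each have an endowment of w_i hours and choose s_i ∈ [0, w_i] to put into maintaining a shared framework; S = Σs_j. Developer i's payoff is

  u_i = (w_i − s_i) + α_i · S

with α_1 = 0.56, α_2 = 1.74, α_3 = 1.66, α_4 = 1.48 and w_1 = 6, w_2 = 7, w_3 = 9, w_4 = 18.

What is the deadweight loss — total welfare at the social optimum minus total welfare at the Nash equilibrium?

∂u_i/∂s_i = α_i − 1, so developer i contributes w_i if α_i > 1, else 0.
α_i > 1 for i ∈ {2, 3, 4}; NE contributions (0, 7, 9, 18), S = 34.
W^NE = Σw_i − S^NE + (Σα_i)·S^NE = 40 + 4.44·34 = 190.96.
Planner: ∂(Σu_j)/∂s_i = Σα_j − 1 = 4.44 > 0, so everyone contributes w_i; S^SO = 40, W^SO = 40 + 4.44·40 = 217.6.
Deadweight loss = 26.64.

26.64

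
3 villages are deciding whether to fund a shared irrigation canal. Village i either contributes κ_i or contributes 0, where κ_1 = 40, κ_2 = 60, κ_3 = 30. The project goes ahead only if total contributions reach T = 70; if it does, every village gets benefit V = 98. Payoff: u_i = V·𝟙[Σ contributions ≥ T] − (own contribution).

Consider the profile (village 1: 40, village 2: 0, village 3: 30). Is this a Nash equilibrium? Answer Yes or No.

Total = 70 ≥ 70: provided.
Village 1 (pledges 40, payoff 58): dropping to 0 → total 30, payoff 0. No gain.
Village 2 (pledges 0, payoff 98): pledging 60 → total 130, payoff 38. No gain.
Village 3 (pledges 30, payoff 68): dropping to 0 → total 40, payoff 0. No gain.

Yes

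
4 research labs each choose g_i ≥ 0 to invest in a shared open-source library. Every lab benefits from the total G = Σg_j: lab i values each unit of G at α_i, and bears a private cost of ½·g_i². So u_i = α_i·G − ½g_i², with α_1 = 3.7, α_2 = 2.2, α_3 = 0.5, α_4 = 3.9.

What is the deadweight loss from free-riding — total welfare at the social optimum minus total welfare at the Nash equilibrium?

123.085

Lab i's FOC: ∂u_i/∂g_i = α_i − g_i = 0, so g_i* = α_i.
NE contributions = (3.7, 2.2, 0.5, 3.9); G = 10.3.
W^NE = (Σα)·G − ½Σα_i² = 10.3² − ½·33.99 = 89.095.
Planner sets g_i = Σα_j = 10.3 for every i, so G^SO = 4·10.3 = 41.2.
W^SO = (Σα)·G^SO − ½·4·(Σα)² = (4/2)·10.3² = 212.18.
Deadweight loss = W^SO − W^NE = 123.085.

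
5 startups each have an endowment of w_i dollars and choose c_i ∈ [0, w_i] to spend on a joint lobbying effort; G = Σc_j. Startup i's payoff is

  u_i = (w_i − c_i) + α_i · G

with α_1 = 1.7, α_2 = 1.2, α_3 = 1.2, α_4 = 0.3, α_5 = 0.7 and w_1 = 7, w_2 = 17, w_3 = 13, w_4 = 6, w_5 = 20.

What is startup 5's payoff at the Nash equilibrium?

45.9

∂u_i/∂c_i = α_i − 1, so startup i contributes w_i if α_i > 1, else 0.
α_i > 1 for i ∈ {1, 2, 3}; NE contributions (7, 17, 13, 0, 0), G = 37.
u_5 = (20 − 0) + 0.7·37 = 45.9.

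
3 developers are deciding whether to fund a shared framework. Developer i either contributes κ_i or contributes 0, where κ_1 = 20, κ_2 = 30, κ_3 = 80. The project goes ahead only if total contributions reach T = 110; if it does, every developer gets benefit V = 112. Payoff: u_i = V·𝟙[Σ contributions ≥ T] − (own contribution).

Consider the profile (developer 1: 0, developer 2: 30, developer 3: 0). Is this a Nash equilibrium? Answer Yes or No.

No

Total = 30 < 110: not provided.
Developer 1 (pledges 0, payoff 0): pledging 20 → total 50, payoff -20. No gain.
Developer 2 (pledges 30, payoff -30): dropping to 0 → total 0, payoff 0. Profitable deviation.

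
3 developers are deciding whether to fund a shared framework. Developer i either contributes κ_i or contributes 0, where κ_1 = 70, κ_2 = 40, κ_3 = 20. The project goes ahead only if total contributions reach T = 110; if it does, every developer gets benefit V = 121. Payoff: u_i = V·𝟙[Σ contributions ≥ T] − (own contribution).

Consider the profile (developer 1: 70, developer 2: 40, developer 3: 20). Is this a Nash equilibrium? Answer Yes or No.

Total = 130 ≥ 110: provided.
Developer 1 (pledges 70, payoff 51): dropping to 0 → total 60, payoff 0. No gain.
Developer 2 (pledges 40, payoff 81): dropping to 0 → total 90, payoff 0. No gain.
Developer 3 (pledges 20, payoff 101): dropping to 0 → total 110, payoff 121. Profitable deviation.

No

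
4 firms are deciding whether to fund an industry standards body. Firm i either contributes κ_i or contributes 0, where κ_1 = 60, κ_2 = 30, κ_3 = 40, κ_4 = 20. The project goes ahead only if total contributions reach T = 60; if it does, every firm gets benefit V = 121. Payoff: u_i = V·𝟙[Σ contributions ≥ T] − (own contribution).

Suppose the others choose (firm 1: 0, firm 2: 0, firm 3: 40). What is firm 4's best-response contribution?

Others' total = 40. Contributing 20 brings total to 60 ≥ 60: gain V − κ_4 = 101.
Best response: 20.

20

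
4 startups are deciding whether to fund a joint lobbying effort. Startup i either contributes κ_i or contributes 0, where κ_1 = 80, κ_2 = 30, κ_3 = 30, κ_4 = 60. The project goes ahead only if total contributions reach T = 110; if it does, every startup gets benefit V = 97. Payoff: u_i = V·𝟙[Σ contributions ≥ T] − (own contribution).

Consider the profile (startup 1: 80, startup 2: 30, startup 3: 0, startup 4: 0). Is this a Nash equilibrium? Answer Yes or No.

Yes

Total = 110 ≥ 110: provided.
Startup 1 (pledges 80, payoff 17): dropping to 0 → total 30, payoff 0. No gain.
Startup 2 (pledges 30, payoff 67): dropping to 0 → total 80, payoff 0. No gain.
Startup 3 (pledges 0, payoff 97): pledging 30 → total 140, payoff 67. No gain.
Startup 4 (pledges 0, payoff 97): pledging 60 → total 170, payoff 37. No gain.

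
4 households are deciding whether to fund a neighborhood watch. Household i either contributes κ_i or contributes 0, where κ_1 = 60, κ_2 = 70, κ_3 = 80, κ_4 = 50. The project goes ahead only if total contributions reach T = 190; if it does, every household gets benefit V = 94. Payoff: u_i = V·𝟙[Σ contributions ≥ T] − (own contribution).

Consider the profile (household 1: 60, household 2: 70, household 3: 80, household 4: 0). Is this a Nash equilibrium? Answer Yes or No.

Total = 210 ≥ 190: provided.
Household 1 (pledges 60, payoff 34): dropping to 0 → total 150, payoff 0. No gain.
Household 2 (pledges 70, payoff 24): dropping to 0 → total 140, payoff 0. No gain.
Household 3 (pledges 80, payoff 14): dropping to 0 → total 130, payoff 0. No gain.
Household 4 (pledges 0, payoff 94): pledging 50 → total 260, payoff 44. No gain.

Yes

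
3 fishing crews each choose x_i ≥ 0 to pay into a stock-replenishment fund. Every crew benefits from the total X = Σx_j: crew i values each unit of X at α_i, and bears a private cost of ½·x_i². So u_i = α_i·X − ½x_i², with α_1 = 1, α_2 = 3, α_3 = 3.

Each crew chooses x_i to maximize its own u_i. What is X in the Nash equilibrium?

Crew i's FOC: ∂u_i/∂x_i = α_i − x_i = 0, so x_i* = α_i.
NE contributions = (1, 3, 3); X = 7.

7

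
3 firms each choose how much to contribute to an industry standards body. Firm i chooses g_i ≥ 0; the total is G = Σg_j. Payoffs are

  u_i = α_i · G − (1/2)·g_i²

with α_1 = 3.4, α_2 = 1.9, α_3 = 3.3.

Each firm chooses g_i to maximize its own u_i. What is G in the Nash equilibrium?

8.6

Firm i's FOC: ∂u_i/∂g_i = α_i − g_i = 0, so g_i* = α_i.
NE contributions = (3.4, 1.9, 3.3); G = 8.6.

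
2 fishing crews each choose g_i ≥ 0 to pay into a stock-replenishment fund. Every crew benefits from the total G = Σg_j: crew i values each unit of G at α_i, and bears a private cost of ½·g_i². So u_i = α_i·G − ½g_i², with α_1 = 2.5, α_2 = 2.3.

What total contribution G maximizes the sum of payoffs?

Planner FOC: ∂(Σu_j)/∂g_i = (Σα_j) − g_i = 0, so g_i^SO = Σα_j = 4.8 for every i; G^SO = 9.6.

9.6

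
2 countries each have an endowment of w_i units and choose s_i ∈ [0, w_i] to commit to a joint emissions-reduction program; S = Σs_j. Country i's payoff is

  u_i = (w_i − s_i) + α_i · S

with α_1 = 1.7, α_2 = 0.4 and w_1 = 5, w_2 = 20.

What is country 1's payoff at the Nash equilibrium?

∂u_i/∂s_i = α_i − 1, so country i contributes w_i if α_i > 1, else 0.
α_i > 1 for i ∈ {1}; NE contributions (5, 0), S = 5.
u_1 = (5 − 5) + 1.7·5 = 8.5.

8.5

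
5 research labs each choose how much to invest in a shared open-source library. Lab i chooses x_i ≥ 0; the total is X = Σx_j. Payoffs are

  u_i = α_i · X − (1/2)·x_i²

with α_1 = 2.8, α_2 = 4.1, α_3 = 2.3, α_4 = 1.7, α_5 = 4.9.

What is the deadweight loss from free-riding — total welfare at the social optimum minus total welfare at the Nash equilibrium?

Lab i's FOC: ∂u_i/∂x_i = α_i − x_i = 0, so x_i* = α_i.
NE contributions = (2.8, 4.1, 2.3, 1.7, 4.9); X = 15.8.
W^NE = (Σα)·X − ½Σα_i² = 15.8² − ½·56.84 = 221.22.
Planner sets x_i = Σα_j = 15.8 for every i, so X^SO = 5·15.8 = 79.
W^SO = (Σα)·X^SO − ½·5·(Σα)² = (5/2)·15.8² = 624.1.
Deadweight loss = W^SO − W^NE = 402.88.

402.88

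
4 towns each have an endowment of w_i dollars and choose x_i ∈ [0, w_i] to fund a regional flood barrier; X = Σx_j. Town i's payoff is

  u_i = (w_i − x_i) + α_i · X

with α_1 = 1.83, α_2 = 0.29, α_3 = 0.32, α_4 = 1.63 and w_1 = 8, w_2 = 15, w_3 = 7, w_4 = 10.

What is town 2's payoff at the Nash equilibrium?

∂u_i/∂x_i = α_i − 1, so town i contributes w_i if α_i > 1, else 0.
α_i > 1 for i ∈ {1, 4}; NE contributions (8, 0, 0, 10), X = 18.
u_2 = (15 − 0) + 0.29·18 = 20.22.

20.22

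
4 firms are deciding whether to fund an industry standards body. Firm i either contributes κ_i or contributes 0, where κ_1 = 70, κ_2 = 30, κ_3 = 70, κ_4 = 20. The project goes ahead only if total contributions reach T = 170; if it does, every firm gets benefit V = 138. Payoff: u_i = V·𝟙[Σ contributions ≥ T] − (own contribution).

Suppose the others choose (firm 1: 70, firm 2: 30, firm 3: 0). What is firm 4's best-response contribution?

0

Others' total = 100. Even contributing 20 gives 120 < 170: no benefit either way.
Best response: 0.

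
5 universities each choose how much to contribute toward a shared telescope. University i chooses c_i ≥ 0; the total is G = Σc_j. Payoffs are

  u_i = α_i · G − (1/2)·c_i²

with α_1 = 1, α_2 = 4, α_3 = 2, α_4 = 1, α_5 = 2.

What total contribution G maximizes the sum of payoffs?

Planner FOC: ∂(Σu_j)/∂c_i = (Σα_j) − c_i = 0, so c_i^SO = Σα_j = 10 for every i; G^SO = 50.

50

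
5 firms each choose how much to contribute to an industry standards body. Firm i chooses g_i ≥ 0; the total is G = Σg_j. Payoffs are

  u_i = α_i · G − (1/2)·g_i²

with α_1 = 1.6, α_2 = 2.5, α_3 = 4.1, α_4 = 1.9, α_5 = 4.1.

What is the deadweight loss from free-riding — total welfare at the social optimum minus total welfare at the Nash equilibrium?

Firm i's FOC: ∂u_i/∂g_i = α_i − g_i = 0, so g_i* = α_i.
NE contributions = (1.6, 2.5, 4.1, 1.9, 4.1); G = 14.2.
W^NE = (Σα)·G − ½Σα_i² = 14.2² − ½·46.04 = 178.62.
Planner sets g_i = Σα_j = 14.2 for every i, so G^SO = 5·14.2 = 71.
W^SO = (Σα)·G^SO − ½·5·(Σα)² = (5/2)·14.2² = 504.1.
Deadweight loss = W^SO − W^NE = 325.48.

325.48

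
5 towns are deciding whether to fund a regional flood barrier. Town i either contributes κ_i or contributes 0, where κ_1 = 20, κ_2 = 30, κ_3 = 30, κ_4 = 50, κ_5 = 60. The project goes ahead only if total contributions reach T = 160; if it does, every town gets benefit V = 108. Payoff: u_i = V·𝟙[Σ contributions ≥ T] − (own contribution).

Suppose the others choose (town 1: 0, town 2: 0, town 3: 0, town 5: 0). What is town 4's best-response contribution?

Others' total = 0. Even contributing 50 gives 50 < 160: no benefit either way.
Best response: 0.

0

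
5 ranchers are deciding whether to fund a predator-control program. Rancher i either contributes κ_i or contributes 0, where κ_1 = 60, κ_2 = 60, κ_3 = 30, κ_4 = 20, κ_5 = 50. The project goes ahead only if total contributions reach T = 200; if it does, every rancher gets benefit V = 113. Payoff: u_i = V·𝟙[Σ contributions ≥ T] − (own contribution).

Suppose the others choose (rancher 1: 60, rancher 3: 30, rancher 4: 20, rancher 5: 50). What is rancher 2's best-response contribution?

60

Others' total = 160. Contributing 60 brings total to 220 ≥ 200: gain V − κ_2 = 53.
Best response: 60.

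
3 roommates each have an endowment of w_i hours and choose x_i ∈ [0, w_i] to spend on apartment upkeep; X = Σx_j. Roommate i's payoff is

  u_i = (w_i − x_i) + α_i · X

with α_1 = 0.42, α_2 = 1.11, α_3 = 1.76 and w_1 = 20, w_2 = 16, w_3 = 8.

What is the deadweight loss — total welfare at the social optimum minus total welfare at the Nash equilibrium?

∂u_i/∂x_i = α_i − 1, so roommate i contributes w_i if α_i > 1, else 0.
α_i > 1 for i ∈ {2, 3}; NE contributions (0, 16, 8), X = 24.
W^NE = Σw_i − X^NE + (Σα_i)·X^NE = 44 + 2.29·24 = 98.96.
Planner: ∂(Σu_j)/∂x_i = Σα_j − 1 = 2.29 > 0, so everyone contributes w_i; X^SO = 44, W^SO = 44 + 2.29·44 = 144.76.
Deadweight loss = 45.8.

45.8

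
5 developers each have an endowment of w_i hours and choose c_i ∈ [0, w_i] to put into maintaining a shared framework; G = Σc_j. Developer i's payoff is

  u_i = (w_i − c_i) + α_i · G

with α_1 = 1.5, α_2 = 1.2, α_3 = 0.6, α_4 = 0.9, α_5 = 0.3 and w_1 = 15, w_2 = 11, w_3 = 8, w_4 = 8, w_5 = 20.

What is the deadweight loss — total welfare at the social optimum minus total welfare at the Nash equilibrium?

∂u_i/∂c_i = α_i − 1, so developer i contributes w_i if α_i > 1, else 0.
α_i > 1 for i ∈ {1, 2}; NE contributions (15, 11, 0, 0, 0), G = 26.
W^NE = Σw_i − G^NE + (Σα_i)·G^NE = 62 + 3.5·26 = 153.
Planner: ∂(Σu_j)/∂c_i = Σα_j − 1 = 3.5 > 0, so everyone contributes w_i; G^SO = 62, W^SO = 62 + 3.5·62 = 279.
Deadweight loss = 126.

126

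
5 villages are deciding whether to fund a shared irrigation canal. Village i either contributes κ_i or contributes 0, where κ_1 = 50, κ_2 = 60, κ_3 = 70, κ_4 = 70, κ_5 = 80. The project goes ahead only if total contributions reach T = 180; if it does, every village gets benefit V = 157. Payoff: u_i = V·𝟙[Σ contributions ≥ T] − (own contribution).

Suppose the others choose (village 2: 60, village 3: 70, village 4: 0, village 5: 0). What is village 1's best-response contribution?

Others' total = 130. Contributing 50 brings total to 180 ≥ 180: gain V − κ_1 = 107.
Best response: 50.

50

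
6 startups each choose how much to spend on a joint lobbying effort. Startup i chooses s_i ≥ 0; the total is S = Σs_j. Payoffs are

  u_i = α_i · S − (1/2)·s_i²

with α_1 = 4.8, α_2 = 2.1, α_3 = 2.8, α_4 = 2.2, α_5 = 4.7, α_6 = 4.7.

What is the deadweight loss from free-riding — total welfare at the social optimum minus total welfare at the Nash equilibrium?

949.535

Startup i's FOC: ∂u_i/∂s_i = α_i − s_i = 0, so s_i* = α_i.
NE contributions = (4.8, 2.1, 2.8, 2.2, 4.7, 4.7); S = 21.3.
W^NE = (Σα)·S − ½Σα_i² = 21.3² − ½·84.31 = 411.535.
Planner sets s_i = Σα_j = 21.3 for every i, so S^SO = 6·21.3 = 127.8.
W^SO = (Σα)·S^SO − ½·6·(Σα)² = (6/2)·21.3² = 1361.07.
Deadweight loss = W^SO − W^NE = 949.535.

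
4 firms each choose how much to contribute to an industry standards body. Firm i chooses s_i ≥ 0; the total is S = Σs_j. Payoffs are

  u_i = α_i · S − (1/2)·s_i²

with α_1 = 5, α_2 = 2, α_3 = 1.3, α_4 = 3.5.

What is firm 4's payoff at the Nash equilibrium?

35.175

Firm i's FOC: ∂u_i/∂s_i = α_i − s_i = 0, so s_i* = α_i.
NE contributions = (5, 2, 1.3, 3.5); S = 11.8.
u_4 = α_4·S − ½·(s_4)² = 3.5·11.8 − ½·3.5² = 35.175.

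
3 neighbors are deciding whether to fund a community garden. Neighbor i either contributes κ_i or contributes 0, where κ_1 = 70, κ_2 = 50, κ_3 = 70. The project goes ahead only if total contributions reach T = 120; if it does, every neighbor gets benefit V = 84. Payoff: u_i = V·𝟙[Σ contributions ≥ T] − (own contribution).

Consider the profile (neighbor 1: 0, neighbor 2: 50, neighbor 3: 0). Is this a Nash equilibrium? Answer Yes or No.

No

Total = 50 < 120: not provided.
Neighbor 1 (pledges 0, payoff 0): pledging 70 → total 120, payoff 14. Profitable deviation.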